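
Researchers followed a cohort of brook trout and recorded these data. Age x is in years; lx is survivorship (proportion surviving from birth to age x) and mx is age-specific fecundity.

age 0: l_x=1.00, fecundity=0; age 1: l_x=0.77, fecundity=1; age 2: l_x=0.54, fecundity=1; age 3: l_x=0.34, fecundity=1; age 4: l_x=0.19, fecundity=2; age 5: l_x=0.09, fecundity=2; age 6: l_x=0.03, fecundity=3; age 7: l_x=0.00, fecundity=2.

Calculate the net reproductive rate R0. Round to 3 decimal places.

2.300

lx·mx by age: 0, 0.77, 0.54, 0.34, 0.38, 0.18, 0.09, 0
R0 = Σ lx·mx = 2.3 → 2.300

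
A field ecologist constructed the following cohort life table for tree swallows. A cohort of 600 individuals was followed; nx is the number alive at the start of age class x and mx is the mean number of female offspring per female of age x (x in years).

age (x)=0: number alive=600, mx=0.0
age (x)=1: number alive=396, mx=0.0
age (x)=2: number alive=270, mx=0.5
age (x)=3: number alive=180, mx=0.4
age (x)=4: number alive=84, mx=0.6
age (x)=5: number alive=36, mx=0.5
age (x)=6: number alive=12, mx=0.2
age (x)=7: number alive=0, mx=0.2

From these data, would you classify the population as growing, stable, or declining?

lx = nx/n0 = nx/600: 1, 0.66, 0.45, 0.3, 0.14, 0.06, 0.02, 0
R0 = Σ lx·mx = 0 + 0 + 0.225 + 0.12 + 0.084 + 0.03 + 0.004 + 0 = 0.463
R0 < 1, so the population is declining.

declining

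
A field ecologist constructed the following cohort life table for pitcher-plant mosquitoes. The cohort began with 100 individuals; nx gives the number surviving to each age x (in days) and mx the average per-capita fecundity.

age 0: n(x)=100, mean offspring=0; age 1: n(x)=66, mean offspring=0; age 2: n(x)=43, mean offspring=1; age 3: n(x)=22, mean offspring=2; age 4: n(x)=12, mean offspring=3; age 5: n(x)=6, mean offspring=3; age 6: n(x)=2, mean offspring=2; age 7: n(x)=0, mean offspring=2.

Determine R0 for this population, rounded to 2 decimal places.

1.45

lx = nx/n0 = nx/100: 1, 0.66, 0.43, 0.22, 0.12, 0.06, 0.02, 0
lx·mx by age: 0, 0, 0.43, 0.44, 0.36, 0.18, 0.04, 0
R0 = Σ lx·mx = 1.45 → 1.45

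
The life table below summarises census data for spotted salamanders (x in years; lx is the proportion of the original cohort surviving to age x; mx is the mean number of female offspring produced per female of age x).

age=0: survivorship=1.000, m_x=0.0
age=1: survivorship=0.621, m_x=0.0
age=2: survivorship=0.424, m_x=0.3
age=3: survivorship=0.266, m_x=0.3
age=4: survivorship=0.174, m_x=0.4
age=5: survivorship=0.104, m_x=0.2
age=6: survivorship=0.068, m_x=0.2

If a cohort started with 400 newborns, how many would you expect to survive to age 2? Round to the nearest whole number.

170

Expected survivors = N0 · l_2 = 400 × 0.424 = 169.6 → 170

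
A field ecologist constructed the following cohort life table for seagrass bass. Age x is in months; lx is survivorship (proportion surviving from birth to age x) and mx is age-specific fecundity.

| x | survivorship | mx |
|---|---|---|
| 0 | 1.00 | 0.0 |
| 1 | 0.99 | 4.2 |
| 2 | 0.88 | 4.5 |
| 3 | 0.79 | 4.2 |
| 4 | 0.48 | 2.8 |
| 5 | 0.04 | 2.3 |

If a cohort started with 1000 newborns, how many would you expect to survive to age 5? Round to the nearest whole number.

Expected survivors = N0 · l_5 = 1000 × 0.04 = 40 → 40

40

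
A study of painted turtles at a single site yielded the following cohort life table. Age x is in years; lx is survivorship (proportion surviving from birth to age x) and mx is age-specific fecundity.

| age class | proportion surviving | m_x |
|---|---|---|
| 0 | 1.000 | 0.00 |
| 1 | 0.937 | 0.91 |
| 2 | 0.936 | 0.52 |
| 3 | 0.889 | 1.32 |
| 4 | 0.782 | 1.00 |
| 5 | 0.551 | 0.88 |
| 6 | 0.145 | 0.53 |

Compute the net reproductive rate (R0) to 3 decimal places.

lx·mx by age: 0, 0.85267, 0.48672, 1.17348, 0.782, 0.48488, 0.07685
R0 = Σ lx·mx = 3.8566 → 3.857

3.857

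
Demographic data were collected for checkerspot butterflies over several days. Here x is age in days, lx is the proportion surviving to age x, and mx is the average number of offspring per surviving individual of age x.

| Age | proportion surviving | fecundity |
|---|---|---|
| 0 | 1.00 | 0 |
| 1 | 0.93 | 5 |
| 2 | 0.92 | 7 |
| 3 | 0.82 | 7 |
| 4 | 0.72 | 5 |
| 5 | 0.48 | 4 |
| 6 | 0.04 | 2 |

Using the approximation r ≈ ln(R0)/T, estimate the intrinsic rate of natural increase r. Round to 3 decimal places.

R0 = Σ lx·mx = 0 + 4.65 + 6.44 + 5.74 + 3.6 + 1.92 + 0.08 = 22.43
Σ x·lx·mx = 59.23; T = 59.23/22.43 = 2.64066…
r ≈ ln(R0)/T = ln(22.43)/2.64066… = 1.17789… → 1.178

1.178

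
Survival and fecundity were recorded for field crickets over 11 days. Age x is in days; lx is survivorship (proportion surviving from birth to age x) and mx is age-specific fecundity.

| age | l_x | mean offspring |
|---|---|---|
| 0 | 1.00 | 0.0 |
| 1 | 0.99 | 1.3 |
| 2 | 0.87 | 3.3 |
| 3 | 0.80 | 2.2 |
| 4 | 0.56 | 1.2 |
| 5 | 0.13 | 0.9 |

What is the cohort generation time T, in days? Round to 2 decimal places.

lx·mx: 0, 1.287, 2.871, 1.76, 0.672, 0.117 → R0 = 6.707
x·lx·mx: 0, 1.287, 5.742, 5.28, 2.688, 0.585 → Σ = 15.582
T = 15.582 / 6.707 = 2.323244… → 2.32

2.32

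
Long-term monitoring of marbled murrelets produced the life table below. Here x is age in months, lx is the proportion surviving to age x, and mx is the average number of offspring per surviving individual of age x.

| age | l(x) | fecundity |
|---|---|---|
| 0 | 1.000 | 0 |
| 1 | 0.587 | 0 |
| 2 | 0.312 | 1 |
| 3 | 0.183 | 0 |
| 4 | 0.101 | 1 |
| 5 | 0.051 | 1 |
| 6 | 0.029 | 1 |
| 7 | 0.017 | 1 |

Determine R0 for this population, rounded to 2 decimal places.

lx·mx by age: 0, 0, 0.312, 0, 0.101, 0.051, 0.029, 0.017
R0 = Σ lx·mx = 0.51 → 0.51

0.51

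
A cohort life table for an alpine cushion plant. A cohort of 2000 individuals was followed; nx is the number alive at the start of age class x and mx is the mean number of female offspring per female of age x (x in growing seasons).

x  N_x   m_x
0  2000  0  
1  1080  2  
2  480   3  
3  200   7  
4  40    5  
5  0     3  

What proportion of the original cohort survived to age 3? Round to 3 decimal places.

0.100

l_3 = n_3/n_0 = 200/2000 = 0.1 → 0.100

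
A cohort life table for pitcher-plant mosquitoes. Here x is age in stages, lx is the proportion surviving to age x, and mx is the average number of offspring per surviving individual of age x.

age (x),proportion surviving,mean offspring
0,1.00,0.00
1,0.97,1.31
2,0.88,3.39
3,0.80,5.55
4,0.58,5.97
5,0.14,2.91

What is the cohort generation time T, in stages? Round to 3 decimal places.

2.901

lx·mx: 0, 1.2707, 2.9832, 4.44, 3.4626, 0.4074 → R0 = 12.5639
x·lx·mx: 0, 1.2707, 5.9664, 13.32, 13.8504, 2.037 → Σ = 36.4445
T = 36.4445 / 12.5639 = 2.900731… → 2.901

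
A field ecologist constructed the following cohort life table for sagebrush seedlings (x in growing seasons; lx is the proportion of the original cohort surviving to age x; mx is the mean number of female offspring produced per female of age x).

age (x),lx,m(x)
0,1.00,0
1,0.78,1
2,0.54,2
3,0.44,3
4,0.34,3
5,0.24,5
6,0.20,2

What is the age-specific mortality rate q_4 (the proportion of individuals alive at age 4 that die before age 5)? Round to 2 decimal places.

0.29

q_4 = (l_4 − l_5) / l_4 = (0.34 − 0.24) / 0.34
     = 0.1 / 0.34 = 0.294118… → 0.29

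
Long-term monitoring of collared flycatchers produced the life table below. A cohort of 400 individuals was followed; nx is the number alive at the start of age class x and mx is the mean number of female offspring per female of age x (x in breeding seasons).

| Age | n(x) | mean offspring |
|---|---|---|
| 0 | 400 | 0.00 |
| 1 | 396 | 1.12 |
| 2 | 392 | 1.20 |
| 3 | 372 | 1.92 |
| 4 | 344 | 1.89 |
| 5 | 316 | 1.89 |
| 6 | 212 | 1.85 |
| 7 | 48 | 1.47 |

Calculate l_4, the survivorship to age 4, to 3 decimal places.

l_4 = n_4/n_0 = 344/400 = 0.86 → 0.860

0.860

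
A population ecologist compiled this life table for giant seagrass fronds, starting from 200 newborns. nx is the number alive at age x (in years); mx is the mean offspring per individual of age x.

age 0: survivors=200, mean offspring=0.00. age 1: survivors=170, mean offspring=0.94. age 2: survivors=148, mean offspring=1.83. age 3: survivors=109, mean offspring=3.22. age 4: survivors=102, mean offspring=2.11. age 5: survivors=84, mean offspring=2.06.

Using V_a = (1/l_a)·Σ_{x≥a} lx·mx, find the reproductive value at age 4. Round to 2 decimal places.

lx = nx/n0 = nx/200: 1, 0.85, 0.74, 0.545, 0.51, 0.42
lx·mx for x ≥ 4: 1.0761, 0.8652 → sum = 1.9413
V_4 = 1.9413 / l_4 = 1.9413 / 0.51 = 3.806471… → 3.81

3.81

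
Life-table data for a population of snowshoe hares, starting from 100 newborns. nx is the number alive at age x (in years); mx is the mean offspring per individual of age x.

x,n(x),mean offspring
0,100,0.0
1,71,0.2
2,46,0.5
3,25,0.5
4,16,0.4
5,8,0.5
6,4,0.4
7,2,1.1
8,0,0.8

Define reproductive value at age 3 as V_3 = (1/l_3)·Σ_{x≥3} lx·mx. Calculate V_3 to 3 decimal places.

1.068

lx = nx/n0 = nx/100: 1, 0.71, 0.46, 0.25, 0.16, 0.08, 0.04, 0.02, 0
lx·mx for x ≥ 3: 0.125, 0.064, 0.04, 0.016, 0.022, 0 → sum = 0.267
V_3 = 0.267 / l_3 = 0.267 / 0.25 = 1.068 → 1.068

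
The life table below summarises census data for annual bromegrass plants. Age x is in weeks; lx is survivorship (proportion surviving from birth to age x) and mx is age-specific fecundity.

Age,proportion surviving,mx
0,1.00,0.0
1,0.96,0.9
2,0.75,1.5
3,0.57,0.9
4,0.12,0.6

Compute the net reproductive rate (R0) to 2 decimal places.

lx·mx by age: 0, 0.864, 1.125, 0.513, 0.072
R0 = Σ lx·mx = 2.574 → 2.57

2.57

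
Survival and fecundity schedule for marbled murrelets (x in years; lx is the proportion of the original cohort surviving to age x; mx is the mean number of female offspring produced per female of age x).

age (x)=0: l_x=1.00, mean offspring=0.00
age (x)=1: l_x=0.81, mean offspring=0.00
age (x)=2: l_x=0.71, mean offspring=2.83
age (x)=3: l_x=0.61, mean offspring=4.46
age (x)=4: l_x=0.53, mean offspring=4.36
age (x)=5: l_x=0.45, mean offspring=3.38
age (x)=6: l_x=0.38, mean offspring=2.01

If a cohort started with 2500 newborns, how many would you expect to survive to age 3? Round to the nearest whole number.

Expected survivors = N0 · l_3 = 2500 × 0.61 = 1525 → 1525

1525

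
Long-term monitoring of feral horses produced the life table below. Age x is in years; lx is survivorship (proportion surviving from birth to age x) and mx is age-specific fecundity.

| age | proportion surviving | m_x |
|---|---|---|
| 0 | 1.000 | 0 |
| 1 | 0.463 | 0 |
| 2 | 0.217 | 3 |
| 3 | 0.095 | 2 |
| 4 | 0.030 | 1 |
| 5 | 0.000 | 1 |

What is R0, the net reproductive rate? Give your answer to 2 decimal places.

0.87

lx·mx by age: 0, 0, 0.651, 0.19, 0.03, 0
R0 = Σ lx·mx = 0.871 → 0.87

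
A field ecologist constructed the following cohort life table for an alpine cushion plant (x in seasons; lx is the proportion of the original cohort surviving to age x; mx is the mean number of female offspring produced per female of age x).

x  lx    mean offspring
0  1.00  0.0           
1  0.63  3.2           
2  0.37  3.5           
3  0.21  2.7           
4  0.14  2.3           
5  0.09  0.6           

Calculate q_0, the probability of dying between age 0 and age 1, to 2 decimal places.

0.37

q_0 = (l_0 − l_1) / l_0 = (1 − 0.63) / 1
     = 0.37 / 1 = 0.37 → 0.37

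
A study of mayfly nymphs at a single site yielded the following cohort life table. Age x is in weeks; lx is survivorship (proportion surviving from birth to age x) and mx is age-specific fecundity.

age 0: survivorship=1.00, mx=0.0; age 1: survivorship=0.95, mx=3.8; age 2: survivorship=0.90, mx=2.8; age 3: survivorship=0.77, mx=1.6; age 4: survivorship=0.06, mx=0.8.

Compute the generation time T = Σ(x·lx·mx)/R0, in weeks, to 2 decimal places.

lx·mx: 0, 3.61, 2.52, 1.232, 0.048 → R0 = 7.41
x·lx·mx: 0, 3.61, 5.04, 3.696, 0.192 → Σ = 12.538
T = 12.538 / 7.41 = 1.692038… → 1.69

1.69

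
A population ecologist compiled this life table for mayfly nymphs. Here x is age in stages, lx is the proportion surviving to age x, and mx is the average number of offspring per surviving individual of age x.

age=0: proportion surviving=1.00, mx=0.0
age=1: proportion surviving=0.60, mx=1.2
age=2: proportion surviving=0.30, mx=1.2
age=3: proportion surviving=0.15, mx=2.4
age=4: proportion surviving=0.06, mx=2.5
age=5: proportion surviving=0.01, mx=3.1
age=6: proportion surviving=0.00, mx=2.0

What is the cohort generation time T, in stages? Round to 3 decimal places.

2.020

lx·mx: 0, 0.72, 0.36, 0.36, 0.15, 0.031, 0 → R0 = 1.621
x·lx·mx: 0, 0.72, 0.72, 1.08, 0.6, 0.155, 0 → Σ = 3.275
T = 3.275 / 1.621 = 2.020358… → 2.020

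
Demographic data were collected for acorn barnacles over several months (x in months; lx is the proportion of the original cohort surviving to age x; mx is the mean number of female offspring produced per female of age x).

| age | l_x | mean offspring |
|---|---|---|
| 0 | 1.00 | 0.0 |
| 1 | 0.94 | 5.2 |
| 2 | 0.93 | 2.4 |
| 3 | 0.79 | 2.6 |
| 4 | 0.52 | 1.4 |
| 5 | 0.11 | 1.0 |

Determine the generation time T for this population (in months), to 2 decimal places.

lx·mx: 0, 4.888, 2.232, 2.054, 0.728, 0.11 → R0 = 10.012
x·lx·mx: 0, 4.888, 4.464, 6.162, 2.912, 0.55 → Σ = 18.976
T = 18.976 / 10.012 = 1.895326… → 1.90

1.90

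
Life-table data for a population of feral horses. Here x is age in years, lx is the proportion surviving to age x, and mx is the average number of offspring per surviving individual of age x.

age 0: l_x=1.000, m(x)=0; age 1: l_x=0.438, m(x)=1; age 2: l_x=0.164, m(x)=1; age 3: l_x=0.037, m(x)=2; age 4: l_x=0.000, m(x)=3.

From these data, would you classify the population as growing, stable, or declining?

declining

R0 = Σ lx·mx = 0 + 0.438 + 0.164 + 0.074 + 0 = 0.676
R0 < 1, so the population is declining.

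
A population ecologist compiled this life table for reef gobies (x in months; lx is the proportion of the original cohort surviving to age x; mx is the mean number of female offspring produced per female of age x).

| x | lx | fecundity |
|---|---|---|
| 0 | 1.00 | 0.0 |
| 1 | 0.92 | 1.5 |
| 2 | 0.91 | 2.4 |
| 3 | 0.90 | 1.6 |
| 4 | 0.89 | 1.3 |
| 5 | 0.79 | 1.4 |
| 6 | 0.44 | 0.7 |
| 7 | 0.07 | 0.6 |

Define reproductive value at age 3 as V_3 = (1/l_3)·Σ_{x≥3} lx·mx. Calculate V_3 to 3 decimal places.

4.503

lx·mx for x ≥ 3: 1.44, 1.157, 1.106, 0.308, 0.042 → sum = 4.053
V_3 = 4.053 / l_3 = 4.053 / 0.9 = 4.503333… → 4.503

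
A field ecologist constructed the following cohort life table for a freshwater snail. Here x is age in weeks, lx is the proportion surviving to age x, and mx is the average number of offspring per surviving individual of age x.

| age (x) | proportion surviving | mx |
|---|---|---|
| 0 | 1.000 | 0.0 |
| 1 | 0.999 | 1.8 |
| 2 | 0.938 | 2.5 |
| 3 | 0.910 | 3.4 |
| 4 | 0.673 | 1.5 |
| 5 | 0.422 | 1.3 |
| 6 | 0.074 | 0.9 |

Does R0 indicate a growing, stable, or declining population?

R0 = Σ lx·mx = 0 + 1.7982 + 2.345 + 3.094 + 1.0095 + 0.5486 + 0.0666 = 8.8619
R0 > 1, so the population is growing.

growing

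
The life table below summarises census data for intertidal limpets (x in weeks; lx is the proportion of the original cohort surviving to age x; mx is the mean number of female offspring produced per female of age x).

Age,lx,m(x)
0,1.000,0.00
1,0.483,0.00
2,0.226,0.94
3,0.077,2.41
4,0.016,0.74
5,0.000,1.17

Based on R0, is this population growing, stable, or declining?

declining

R0 = Σ lx·mx = 0 + 0 + 0.21244 + 0.18557 + 0.01184 + 0 = 0.40985
R0 < 1, so the population is declining.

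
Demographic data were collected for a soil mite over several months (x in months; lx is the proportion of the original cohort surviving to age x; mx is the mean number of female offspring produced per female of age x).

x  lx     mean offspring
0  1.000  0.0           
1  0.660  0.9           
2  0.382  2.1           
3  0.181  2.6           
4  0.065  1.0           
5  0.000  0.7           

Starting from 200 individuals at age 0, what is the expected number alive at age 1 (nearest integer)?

132

Expected survivors = N0 · l_1 = 200 × 0.660 = 132 → 132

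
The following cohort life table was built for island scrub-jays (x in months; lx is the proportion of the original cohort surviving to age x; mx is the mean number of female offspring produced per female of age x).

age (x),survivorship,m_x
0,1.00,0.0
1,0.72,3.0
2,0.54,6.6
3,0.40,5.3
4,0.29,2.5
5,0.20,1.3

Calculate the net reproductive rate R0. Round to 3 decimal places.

8.829

lx·mx by age: 0, 2.16, 3.564, 2.12, 0.725, 0.26
R0 = Σ lx·mx = 8.829 → 8.829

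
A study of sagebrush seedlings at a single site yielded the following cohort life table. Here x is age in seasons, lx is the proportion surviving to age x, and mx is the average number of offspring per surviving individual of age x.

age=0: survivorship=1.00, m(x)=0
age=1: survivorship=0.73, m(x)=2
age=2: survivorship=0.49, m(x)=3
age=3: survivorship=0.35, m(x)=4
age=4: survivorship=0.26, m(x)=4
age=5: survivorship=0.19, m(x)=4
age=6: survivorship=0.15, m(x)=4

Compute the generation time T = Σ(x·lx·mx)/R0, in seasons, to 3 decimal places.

2.996

lx·mx: 0, 1.46, 1.47, 1.4, 1.04, 0.76, 0.6 → R0 = 6.73
x·lx·mx: 0, 1.46, 2.94, 4.2, 4.16, 3.8, 3.6 → Σ = 20.16
T = 20.16 / 6.73 = 2.995542… → 2.996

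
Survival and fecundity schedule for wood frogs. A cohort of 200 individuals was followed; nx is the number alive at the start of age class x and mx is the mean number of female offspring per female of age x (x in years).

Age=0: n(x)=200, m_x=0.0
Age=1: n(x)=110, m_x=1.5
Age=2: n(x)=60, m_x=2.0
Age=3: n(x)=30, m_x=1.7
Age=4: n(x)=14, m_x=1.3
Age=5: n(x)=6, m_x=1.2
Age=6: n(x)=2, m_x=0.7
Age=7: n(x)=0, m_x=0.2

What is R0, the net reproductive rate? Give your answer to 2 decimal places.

1.81

lx = nx/n0 = nx/200: 1, 0.55, 0.3, 0.15, 0.07, 0.03, 0.01, 0
lx·mx by age: 0, 0.825, 0.6, 0.255, 0.091, 0.036, 0.007, 0
R0 = Σ lx·mx = 1.814 → 1.81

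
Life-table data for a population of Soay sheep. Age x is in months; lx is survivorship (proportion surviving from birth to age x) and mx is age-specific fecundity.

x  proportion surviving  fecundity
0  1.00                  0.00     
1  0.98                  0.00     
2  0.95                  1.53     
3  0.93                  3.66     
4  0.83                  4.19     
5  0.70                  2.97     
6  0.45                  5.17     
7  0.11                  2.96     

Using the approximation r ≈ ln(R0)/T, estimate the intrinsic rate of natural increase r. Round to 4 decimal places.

R0 = Σ lx·mx = 0 + 0 + 1.4535 + 3.4038 + 3.4777 + 2.079 + 2.3265 + 0.3256 = 13.0661
Σ x·lx·mx = 53.6624; T = 53.6624/13.0661 = 4.10699…
r ≈ ln(R0)/T = ln(13.0661)/4.10699… = 0.625767… → 0.6258

0.6258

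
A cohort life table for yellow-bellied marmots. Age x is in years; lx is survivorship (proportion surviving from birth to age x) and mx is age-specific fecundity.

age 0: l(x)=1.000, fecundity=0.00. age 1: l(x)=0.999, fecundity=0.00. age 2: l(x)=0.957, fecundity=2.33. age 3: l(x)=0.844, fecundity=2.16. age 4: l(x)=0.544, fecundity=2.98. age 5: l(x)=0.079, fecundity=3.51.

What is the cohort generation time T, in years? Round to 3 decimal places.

lx·mx: 0, 0, 2.22981, 1.82304, 1.62112, 0.27729 → R0 = 5.95126
x·lx·mx: 0, 0, 4.45962, 5.46912, 6.48448, 1.38645 → Σ = 17.79967
T = 17.79967 / 5.95126 = 2.990908… → 2.991

2.991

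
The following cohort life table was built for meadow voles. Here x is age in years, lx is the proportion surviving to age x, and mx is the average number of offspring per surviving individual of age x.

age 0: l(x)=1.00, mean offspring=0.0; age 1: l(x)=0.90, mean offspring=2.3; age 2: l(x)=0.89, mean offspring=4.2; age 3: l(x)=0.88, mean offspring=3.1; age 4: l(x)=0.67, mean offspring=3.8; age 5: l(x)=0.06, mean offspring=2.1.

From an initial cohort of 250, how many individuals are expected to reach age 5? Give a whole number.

15

Expected survivors = N0 · l_5 = 250 × 0.06 = 15 → 15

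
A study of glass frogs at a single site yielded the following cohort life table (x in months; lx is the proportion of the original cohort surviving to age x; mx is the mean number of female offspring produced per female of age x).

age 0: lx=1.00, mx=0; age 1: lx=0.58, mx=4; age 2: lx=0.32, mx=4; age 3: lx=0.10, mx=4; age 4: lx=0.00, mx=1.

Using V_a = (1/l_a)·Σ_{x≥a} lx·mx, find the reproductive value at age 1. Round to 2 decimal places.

6.90

lx·mx for x ≥ 1: 2.32, 1.28, 0.4, 0 → sum = 4
V_1 = 4 / l_1 = 4 / 0.58 = 6.896552… → 6.90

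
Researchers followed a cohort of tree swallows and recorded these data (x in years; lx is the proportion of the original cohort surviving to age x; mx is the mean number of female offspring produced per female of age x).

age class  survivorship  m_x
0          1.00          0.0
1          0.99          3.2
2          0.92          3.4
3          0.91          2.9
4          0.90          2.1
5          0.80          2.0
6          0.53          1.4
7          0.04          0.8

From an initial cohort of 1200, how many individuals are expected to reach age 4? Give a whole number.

Expected survivors = N0 · l_4 = 1200 × 0.90 = 1080 → 1080

1080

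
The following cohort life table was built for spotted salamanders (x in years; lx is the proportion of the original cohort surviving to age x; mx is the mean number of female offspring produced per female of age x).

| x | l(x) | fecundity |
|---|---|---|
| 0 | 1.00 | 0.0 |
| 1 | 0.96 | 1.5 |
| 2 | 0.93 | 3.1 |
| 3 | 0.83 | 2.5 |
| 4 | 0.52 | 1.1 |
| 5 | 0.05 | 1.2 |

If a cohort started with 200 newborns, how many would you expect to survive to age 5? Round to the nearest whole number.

10

Expected survivors = N0 · l_5 = 200 × 0.05 = 10 → 10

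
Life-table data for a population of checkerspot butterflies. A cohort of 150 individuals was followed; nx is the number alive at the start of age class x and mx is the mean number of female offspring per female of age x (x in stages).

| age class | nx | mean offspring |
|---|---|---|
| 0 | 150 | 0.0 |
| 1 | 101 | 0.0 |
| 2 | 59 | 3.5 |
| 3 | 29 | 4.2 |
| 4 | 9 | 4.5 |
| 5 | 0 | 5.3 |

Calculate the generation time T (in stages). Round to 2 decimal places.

lx = nx/n0 = nx/150: 1, 0.67333…, 0.39333…, 0.19333…, 0.06, 0
lx·mx: 0, 0, 1.376667…, 0.812…, 0.27, 0 → R0 = 2.458667…
x·lx·mx: 0, 0, 2.753333…, 2.436…, 1.08, 0 → Σ = 6.269333…
T = 6.269333… / 2.458667… = 2.549892… → 2.55

2.55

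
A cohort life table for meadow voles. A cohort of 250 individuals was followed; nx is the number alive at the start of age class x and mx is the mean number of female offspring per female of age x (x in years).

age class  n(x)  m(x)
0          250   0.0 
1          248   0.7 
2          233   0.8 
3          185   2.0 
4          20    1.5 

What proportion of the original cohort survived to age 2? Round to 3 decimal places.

l_2 = n_2/n_0 = 233/250 = 0.932 → 0.932

0.932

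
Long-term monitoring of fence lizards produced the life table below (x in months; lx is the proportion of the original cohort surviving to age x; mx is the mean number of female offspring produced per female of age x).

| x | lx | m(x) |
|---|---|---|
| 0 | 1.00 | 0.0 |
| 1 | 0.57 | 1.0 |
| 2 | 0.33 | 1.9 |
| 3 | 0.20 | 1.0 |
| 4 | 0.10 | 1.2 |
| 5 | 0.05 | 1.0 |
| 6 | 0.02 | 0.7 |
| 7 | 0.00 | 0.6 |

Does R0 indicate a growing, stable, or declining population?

R0 = Σ lx·mx = 0 + 0.57 + 0.627 + 0.2 + 0.12 + 0.05 + 0.014 + 0 = 1.581
R0 > 1, so the population is growing.

growing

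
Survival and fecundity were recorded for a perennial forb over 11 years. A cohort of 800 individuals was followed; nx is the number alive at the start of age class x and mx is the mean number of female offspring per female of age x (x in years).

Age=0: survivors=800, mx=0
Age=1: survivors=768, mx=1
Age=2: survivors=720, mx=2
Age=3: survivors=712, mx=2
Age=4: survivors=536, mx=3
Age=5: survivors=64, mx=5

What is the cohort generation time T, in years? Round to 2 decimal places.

lx = nx/n0 = nx/800: 1, 0.96, 0.9, 0.89, 0.67, 0.08
lx·mx: 0, 0.96, 1.8, 1.78, 2.01, 0.4 → R0 = 6.95
x·lx·mx: 0, 0.96, 3.6, 5.34, 8.04, 2 → Σ = 19.94
T = 19.94 / 6.95 = 2.869065… → 2.87

2.87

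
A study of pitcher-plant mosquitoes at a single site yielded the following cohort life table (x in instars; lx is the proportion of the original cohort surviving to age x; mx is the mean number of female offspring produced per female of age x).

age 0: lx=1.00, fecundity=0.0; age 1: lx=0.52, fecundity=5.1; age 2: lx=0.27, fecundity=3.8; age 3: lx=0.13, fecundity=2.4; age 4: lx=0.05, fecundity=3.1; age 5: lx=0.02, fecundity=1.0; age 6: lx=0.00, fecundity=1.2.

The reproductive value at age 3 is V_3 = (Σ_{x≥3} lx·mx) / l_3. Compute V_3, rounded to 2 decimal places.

3.75

lx·mx for x ≥ 3: 0.312, 0.155, 0.02, 0 → sum = 0.487
V_3 = 0.487 / l_3 = 0.487 / 0.13 = 3.746154… → 3.75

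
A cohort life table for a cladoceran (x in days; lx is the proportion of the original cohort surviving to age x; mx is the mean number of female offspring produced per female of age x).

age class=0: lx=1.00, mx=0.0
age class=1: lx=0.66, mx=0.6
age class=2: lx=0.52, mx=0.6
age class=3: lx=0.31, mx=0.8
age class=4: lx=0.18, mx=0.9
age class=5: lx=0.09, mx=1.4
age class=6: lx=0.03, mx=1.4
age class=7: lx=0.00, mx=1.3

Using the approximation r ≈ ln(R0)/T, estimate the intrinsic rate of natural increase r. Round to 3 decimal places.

R0 = Σ lx·mx = 0 + 0.396 + 0.312 + 0.248 + 0.162 + 0.126 + 0.042 + 0 = 1.286
Σ x·lx·mx = 3.294; T = 3.294/1.286 = 2.56143…
r ≈ ln(R0)/T = ln(1.286)/2.56143… = 0.0982… → 0.098

0.098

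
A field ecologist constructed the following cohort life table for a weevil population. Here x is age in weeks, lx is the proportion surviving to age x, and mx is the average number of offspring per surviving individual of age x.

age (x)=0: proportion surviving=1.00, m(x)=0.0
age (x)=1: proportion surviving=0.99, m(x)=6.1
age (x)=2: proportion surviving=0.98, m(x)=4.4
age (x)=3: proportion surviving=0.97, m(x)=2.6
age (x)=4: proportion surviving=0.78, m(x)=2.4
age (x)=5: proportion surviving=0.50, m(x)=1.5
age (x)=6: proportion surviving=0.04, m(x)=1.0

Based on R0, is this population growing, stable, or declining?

growing

R0 = Σ lx·mx = 0 + 6.039 + 4.312 + 2.522 + 1.872 + 0.75 + 0.04 = 15.535
R0 > 1, so the population is growing.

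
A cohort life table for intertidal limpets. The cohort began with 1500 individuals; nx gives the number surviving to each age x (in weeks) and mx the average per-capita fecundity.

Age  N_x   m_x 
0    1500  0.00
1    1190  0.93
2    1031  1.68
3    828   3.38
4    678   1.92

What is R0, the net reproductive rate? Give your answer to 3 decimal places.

4.626

lx = nx/n0 = nx/1500: 1, 0.79333…, 0.68733…, 0.552, 0.452
lx·mx by age: 0, 0.7378…, 1.15472…, 1.86576, 0.86784
R0 = Σ lx·mx = 4.62612… → 4.626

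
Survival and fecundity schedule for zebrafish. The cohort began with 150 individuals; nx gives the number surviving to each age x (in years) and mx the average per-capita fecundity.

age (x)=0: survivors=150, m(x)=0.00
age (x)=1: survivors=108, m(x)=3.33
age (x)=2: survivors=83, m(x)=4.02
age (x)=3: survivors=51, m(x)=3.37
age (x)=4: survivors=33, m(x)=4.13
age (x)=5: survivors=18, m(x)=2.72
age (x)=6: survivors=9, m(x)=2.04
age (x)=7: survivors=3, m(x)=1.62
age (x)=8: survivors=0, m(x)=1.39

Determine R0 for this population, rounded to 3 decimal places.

7.158

lx = nx/n0 = nx/150: 1, 0.72, 0.55333…, 0.34, 0.22, 0.12, 0.06, 0.02, 0
lx·mx by age: 0, 2.3976, 2.2244…, 1.1458, 0.9086, 0.3264, 0.1224, 0.0324, 0
R0 = Σ lx·mx = 7.1576… → 7.158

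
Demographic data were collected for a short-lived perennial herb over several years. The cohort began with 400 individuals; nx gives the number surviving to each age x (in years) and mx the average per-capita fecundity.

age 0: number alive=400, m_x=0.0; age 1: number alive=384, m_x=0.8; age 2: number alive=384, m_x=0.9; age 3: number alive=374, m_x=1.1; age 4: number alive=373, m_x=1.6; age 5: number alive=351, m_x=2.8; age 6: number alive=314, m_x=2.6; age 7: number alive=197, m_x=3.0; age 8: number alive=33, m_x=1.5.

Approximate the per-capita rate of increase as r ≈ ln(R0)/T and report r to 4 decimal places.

0.5032

lx = nx/n0 = nx/400: 1, 0.96, 0.96, 0.935, 0.9325, 0.8775, 0.785, 0.4925, 0.0825
R0 = Σ lx·mx = 0 + 0.768 + 0.864 + 1.0285 + 1.492 + 2.457 + 2.041 + 1.4775 + 0.12375 = 10.25175
Σ x·lx·mx = 47.413; T = 47.413/10.25175 = 4.62487…
r ≈ ln(R0)/T = ln(10.25175)/4.62487… = 0.503246… → 0.5032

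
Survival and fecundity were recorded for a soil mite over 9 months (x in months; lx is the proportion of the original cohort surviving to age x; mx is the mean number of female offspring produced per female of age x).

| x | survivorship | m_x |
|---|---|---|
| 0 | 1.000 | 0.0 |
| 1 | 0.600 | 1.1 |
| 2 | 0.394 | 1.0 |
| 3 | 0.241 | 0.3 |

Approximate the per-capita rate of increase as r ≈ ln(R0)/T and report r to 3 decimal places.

R0 = Σ lx·mx = 0 + 0.66 + 0.394 + 0.0723 = 1.1263
Σ x·lx·mx = 1.6649; T = 1.6649/1.1263 = 1.4782…
r ≈ ln(R0)/T = ln(1.1263)/1.4782… = 0.08046… → 0.080

0.080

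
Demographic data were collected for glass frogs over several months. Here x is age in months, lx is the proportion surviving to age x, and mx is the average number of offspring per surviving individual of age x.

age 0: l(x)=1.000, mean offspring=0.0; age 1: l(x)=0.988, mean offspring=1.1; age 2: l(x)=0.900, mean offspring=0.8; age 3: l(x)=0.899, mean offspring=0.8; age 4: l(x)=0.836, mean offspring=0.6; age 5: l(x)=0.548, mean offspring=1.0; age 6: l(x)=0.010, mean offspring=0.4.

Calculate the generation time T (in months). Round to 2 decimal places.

lx·mx: 0, 1.0868, 0.72, 0.7192, 0.5016, 0.548, 0.004 → R0 = 3.5796
x·lx·mx: 0, 1.0868, 1.44, 2.1576, 2.0064, 2.74, 0.024 → Σ = 9.4548
T = 9.4548 / 3.5796 = 2.641301… → 2.64

2.64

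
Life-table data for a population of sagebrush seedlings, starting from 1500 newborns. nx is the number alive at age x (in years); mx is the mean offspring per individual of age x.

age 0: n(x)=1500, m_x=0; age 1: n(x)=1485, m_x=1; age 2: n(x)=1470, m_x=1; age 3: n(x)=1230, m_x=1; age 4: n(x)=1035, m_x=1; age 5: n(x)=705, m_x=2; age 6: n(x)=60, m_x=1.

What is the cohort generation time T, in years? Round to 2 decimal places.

lx = nx/n0 = nx/1500: 1, 0.99, 0.98, 0.82, 0.69, 0.47, 0.04
lx·mx: 0, 0.99, 0.98, 0.82, 0.69, 0.94, 0.04 → R0 = 4.46
x·lx·mx: 0, 0.99, 1.96, 2.46, 2.76, 4.7, 0.24 → Σ = 13.11
T = 13.11 / 4.46 = 2.939462… → 2.94

2.94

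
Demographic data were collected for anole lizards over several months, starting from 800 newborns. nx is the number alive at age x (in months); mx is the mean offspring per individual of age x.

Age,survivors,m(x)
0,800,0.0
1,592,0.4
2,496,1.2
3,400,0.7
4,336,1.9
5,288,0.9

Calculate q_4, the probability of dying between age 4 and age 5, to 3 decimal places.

0.143

lx = nx/n0 = nx/800: 1, 0.74, 0.62, 0.5, 0.42, 0.36
q_4 = (l_4 − l_5) / l_4 = (0.42 − 0.36) / 0.42
     = 0.06 / 0.42 = 0.142857… → 0.143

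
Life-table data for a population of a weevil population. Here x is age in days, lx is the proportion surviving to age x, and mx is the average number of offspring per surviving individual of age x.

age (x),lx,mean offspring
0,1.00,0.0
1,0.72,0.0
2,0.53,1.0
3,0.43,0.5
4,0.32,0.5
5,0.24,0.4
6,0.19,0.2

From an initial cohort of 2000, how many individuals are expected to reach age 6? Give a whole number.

380

Expected survivors = N0 · l_6 = 2000 × 0.19 = 380 → 380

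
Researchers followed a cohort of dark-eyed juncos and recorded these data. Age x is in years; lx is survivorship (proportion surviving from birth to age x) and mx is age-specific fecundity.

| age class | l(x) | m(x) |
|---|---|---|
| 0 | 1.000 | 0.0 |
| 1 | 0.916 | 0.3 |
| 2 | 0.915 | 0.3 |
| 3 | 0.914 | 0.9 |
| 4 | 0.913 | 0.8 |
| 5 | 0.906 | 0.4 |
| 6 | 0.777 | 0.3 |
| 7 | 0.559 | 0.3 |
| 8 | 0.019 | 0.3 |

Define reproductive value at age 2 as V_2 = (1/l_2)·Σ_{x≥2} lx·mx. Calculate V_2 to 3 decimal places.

lx·mx for x ≥ 2: 0.2745, 0.8226, 0.7304, 0.3624, 0.2331, 0.1677, 0.0057 → sum = 2.5964
V_2 = 2.5964 / l_2 = 2.5964 / 0.915 = 2.837596… → 2.838

2.838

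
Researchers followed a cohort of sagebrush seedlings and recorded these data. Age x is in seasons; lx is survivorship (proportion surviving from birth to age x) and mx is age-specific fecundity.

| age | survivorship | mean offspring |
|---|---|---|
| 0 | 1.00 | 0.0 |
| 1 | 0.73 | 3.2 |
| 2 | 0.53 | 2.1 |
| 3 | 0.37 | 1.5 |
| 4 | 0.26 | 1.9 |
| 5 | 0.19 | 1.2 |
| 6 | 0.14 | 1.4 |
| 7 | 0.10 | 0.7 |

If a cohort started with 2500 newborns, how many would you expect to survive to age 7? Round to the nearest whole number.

Expected survivors = N0 · l_7 = 2500 × 0.10 = 250 → 250

250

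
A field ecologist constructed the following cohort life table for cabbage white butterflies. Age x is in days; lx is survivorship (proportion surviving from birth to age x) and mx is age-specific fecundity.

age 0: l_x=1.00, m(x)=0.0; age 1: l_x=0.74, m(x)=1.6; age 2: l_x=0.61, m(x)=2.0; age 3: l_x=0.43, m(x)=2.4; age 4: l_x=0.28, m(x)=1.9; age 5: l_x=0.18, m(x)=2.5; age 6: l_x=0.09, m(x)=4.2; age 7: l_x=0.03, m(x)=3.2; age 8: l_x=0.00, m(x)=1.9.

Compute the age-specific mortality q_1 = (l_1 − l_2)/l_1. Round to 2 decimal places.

0.18

q_1 = (l_1 − l_2) / l_1 = (0.74 − 0.61) / 0.74
     = 0.13 / 0.74 = 0.175676… → 0.18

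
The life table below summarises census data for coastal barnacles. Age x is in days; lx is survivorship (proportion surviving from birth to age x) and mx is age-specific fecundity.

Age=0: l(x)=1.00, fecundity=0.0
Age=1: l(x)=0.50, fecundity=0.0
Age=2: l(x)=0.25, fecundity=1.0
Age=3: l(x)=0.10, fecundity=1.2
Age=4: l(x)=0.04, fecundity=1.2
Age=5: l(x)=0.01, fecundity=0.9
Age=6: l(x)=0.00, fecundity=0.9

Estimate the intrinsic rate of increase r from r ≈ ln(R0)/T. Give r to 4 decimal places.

R0 = Σ lx·mx = 0 + 0 + 0.25 + 0.12 + 0.048 + 0.009 + 0 = 0.427
Σ x·lx·mx = 1.097; T = 1.097/0.427 = 2.56909…
r ≈ ln(R0)/T = ln(0.427)/2.56909… = -0.331235… → -0.3312

-0.3312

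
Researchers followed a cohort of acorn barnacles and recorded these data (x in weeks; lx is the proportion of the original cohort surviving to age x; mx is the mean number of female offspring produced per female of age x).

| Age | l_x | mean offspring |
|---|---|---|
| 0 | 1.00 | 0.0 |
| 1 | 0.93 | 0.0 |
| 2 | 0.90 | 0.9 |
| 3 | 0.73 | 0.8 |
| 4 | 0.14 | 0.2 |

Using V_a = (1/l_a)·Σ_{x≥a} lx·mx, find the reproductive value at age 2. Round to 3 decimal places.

1.580

lx·mx for x ≥ 2: 0.81, 0.584, 0.028 → sum = 1.422
V_2 = 1.422 / l_2 = 1.422 / 0.9 = 1.58 → 1.580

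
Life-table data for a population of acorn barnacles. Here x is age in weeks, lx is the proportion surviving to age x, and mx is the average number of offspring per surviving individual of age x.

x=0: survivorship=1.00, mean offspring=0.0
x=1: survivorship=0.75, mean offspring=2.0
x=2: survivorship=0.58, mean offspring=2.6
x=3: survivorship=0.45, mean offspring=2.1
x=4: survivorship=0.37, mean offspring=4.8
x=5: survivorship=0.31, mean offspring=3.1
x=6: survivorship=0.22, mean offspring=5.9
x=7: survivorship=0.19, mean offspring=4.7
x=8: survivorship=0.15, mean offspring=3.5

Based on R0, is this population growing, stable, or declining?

growing

R0 = Σ lx·mx = 0 + 1.5 + 1.508 + 0.945 + 1.776 + 0.961 + 1.298 + 0.893 + 0.525 = 9.406
R0 > 1, so the population is growing.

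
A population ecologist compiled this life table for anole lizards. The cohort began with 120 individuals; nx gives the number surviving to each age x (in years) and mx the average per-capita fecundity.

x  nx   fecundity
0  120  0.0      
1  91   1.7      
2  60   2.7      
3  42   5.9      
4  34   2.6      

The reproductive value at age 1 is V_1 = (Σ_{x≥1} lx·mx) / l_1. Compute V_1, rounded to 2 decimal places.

lx = nx/n0 = nx/120: 1, 0.75833…, 0.5, 0.35, 0.28333…
lx·mx for x ≥ 1: 1.289167…, 1.35, 2.065, 0.736667… → sum = 5.440833…
V_1 = 5.440833… / l_1 = 5.440833… / 0.758333… = 7.174725… → 7.17

7.17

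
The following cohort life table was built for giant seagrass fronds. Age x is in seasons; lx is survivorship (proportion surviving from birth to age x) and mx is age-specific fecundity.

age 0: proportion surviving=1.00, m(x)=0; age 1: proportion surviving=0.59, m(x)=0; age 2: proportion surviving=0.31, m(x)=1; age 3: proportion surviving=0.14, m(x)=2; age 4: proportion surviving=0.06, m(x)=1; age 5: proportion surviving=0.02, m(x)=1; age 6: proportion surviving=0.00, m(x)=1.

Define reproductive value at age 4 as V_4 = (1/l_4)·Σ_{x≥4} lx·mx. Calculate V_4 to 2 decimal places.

lx·mx for x ≥ 4: 0.06, 0.02, 0 → sum = 0.08
V_4 = 0.08 / l_4 = 0.08 / 0.06 = 1.333333… → 1.33

1.33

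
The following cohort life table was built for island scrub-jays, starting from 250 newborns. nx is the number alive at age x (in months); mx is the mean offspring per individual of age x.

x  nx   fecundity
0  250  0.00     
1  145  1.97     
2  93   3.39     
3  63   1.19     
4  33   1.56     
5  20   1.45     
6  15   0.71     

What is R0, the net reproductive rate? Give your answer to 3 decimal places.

3.068

lx = nx/n0 = nx/250: 1, 0.58, 0.372, 0.252, 0.132, 0.08, 0.06
lx·mx by age: 0, 1.1426, 1.26108, 0.29988, 0.20592, 0.116, 0.0426
R0 = Σ lx·mx = 3.06808 → 3.068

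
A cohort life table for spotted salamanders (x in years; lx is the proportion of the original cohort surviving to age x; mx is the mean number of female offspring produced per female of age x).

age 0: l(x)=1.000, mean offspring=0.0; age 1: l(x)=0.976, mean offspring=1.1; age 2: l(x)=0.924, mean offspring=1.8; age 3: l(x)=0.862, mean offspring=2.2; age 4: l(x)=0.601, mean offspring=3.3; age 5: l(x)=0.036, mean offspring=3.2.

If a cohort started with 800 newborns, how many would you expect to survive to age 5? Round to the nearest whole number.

29

Expected survivors = N0 · l_5 = 800 × 0.036 = 28.8 → 29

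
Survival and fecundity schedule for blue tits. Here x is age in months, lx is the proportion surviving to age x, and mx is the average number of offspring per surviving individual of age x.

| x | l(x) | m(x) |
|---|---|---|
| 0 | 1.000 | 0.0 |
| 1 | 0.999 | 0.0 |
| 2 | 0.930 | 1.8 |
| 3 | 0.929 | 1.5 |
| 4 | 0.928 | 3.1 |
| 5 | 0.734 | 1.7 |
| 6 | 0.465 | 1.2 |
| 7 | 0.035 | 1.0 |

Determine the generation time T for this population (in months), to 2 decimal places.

lx·mx: 0, 0, 1.674, 1.3935, 2.8768, 1.2478, 0.558, 0.035 → R0 = 7.7851
x·lx·mx: 0, 0, 3.348, 4.1805, 11.5072, 6.239, 3.348, 0.245 → Σ = 28.8677
T = 28.8677 / 7.7851 = 3.708071… → 3.71

3.71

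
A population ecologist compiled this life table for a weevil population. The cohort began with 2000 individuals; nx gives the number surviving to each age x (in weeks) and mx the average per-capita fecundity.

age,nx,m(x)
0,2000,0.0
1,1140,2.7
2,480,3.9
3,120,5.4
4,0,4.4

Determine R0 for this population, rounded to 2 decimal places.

2.80

lx = nx/n0 = nx/2000: 1, 0.57, 0.24, 0.06, 0
lx·mx by age: 0, 1.539, 0.936, 0.324, 0
R0 = Σ lx·mx = 2.799 → 2.80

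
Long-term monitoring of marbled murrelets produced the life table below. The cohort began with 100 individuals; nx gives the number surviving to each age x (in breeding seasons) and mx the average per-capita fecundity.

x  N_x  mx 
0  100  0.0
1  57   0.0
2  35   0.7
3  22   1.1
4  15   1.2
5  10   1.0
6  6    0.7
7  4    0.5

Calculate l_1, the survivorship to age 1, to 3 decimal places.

l_1 = n_1/n_0 = 57/100 = 0.57 → 0.570

0.570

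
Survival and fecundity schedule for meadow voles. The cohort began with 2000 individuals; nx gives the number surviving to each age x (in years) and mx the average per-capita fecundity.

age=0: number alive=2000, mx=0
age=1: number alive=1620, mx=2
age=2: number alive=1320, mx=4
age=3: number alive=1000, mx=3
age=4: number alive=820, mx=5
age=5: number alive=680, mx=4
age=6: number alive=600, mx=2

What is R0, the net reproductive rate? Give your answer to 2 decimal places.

9.77

lx = nx/n0 = nx/2000: 1, 0.81, 0.66, 0.5, 0.41, 0.34, 0.3
lx·mx by age: 0, 1.62, 2.64, 1.5, 2.05, 1.36, 0.6
R0 = Σ lx·mx = 9.77 → 9.77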